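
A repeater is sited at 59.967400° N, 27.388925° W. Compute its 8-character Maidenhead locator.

Offset from 180°W / 90°S: lon 152.61107°, lat 149.96740°.
Field (20°×10°, letters A–R): lon ⌊152.61107/20⌋ = 7 → H; lat ⌊149.96740/10⌋ = 14 → O.
Square (2°×1°, digits 0–9): lon ⌊12.61107/2⌋ = 6; lat ⌊9.96740/1⌋ = 9.
Subsquare (5′×2.5′, letters a–x): lon ⌊0.61107/0.0833333⌋ = 7 → h; lat ⌊0.96740/0.0416667⌋ = 23 → x.
Extended square (30″×15″, digits 0–9): lon ⌊0.02774/0.00833333⌋ = 3; lat ⌊0.00907/0.00416667⌋ = 2.

HO69hx32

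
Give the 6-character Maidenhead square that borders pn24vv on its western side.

PN24uv

Longitude subsquare v = 21; −1 → 20 = u.
The latitude characters are unchanged.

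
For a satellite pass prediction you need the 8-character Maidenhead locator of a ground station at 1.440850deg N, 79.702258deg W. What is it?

Add 180° to longitude and 90° to latitude: 100.29774, 91.44085.
Field: lon ⌊100.29774/20⌋ = 5 → F; lat ⌊91.44085/10⌋ = 9 → J.
Square: lon ⌊0.29774/2⌋ = 0; lat ⌊1.44085/1⌋ = 1.
Subsquare: lon ⌊0.29774/0.0833333⌋ = 3 → d; lat ⌊0.44085/0.0416667⌋ = 10 → k.
Extended square: lon ⌊0.04774/0.00833333⌋ = 5; lat ⌊0.02418/0.00416667⌋ = 5.

FJ01dk55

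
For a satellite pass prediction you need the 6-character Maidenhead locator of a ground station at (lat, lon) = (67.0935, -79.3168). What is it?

Add 180° to longitude and 90° to latitude: 100.6832, 157.0935.
Field: lon ⌊100.6832/20⌋ = 5 → F; lat ⌊157.0935/10⌋ = 15 → P.
Square: lon ⌊0.6832/2⌋ = 0; lat ⌊7.0935/1⌋ = 7.
Subsquare: lon ⌊0.6832/0.0833333⌋ = 8 → i; lat ⌊0.0935/0.0416667⌋ = 2 → c.

FP07ic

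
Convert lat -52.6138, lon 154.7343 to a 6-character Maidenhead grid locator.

Offset from 180°W / 90°S: lon 334.7343°, lat 37.3862°.
Field: lon ⌊334.7343/20⌋ = 16 → Q; lat ⌊37.3862/10⌋ = 3 → D.
Square: lon ⌊14.7343/2⌋ = 7; lat ⌊7.3862/1⌋ = 7.
Subsquare: lon ⌊0.7343/0.0833333⌋ = 8 → i; lat ⌊0.3862/0.0416667⌋ = 9 → j.

QD77ij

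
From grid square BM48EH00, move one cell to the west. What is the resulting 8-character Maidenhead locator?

BM48dh90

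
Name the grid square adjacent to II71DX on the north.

II72da

Latitude subsquare x = 23; +1 → 24, wraps to 0 = a, carry into square.
Latitude square 1; +1 → 2.
The longitude characters are unchanged.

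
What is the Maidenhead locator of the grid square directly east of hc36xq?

HC46aq

Longitude subsquare x = 23; +1 → 24, wraps to 0 = a, carry into square.
Longitude square 3; +1 → 4.
The latitude characters are unchanged.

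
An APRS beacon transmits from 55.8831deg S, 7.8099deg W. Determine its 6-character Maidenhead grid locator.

ID64cc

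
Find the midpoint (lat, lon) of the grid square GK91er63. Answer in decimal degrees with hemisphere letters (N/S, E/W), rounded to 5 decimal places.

Field G=6, K=10: +6·20° lon, +10·10° lat → SW at lon -60°, lat 10°.
Square 9, 1: +9·2° lon, +1·1° lat → SW at lon -42°, lat 11°.
Subsquare e=4, r=17: +4·0.0833333° lon, +17·0.0416667° lat → SW at lon -41.6667°, lat 11.7083°.
Extended square 6, 3: +6·0.00833333° lon, +3·0.00416667° lat → SW at lon -41.6167°, lat 11.7208°.
Cell spans 0.00833333° lon × 0.00416667° lat. Centre is SW corner plus half of each.
latitude 11.72292° N, longitude 41.61250° W.

11.72292° N, 41.61250° W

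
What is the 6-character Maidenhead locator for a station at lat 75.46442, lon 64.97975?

Add 180° to longitude and 90° to latitude: 244.9797, 165.4644.
Field: lon ⌊244.9797/20⌋ = 12 → M; lat ⌊165.4644/10⌋ = 16 → Q.
Square: lon ⌊4.9797/2⌋ = 2; lat ⌊5.4644/1⌋ = 5.
Subsquare: lon ⌊0.9797/0.0833333⌋ = 11 → l; lat ⌊0.4644/0.0416667⌋ = 11 → l.

MQ25ll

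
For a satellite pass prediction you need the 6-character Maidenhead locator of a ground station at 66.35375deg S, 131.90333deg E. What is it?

Add 180° to longitude and 90° to latitude: 311.9033, 23.6462.
Field (20°×10°, letters A–R): lon ⌊311.9033/20⌋ = 15 → P; lat ⌊23.6462/10⌋ = 2 → C.
Square (2°×1°, digits 0–9): lon ⌊11.9033/2⌋ = 5; lat ⌊3.6462/1⌋ = 3.
Subsquare (5′×2.5′, letters a–x): lon ⌊1.9033/0.0833333⌋ = 22 → w; lat ⌊0.6462/0.0416667⌋ = 15 → p.

PC53wp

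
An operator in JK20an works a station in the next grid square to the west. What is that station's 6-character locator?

JK10xn

Longitude subsquare a = 0; −1 → -1, wraps to 23 = x, carry into square.
Longitude square 2; −1 → 1.
The latitude characters are unchanged.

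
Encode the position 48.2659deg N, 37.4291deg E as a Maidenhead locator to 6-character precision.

Shift to the Maidenhead origin (180°W, 90°S): lon 217.4291, lat 138.2659.
Field: lon ⌊217.4291/20⌋ = 10 → K; lat ⌊138.2659/10⌋ = 13 → N.
Square: lon ⌊17.4291/2⌋ = 8; lat ⌊8.2659/1⌋ = 8.
Subsquare: lon ⌊1.4291/0.0833333⌋ = 17 → r; lat ⌊0.2659/0.0416667⌋ = 6 → g.

KN88rg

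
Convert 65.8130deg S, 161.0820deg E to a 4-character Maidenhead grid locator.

RC04

Add 180° to longitude and 90° to latitude: 341.08, 24.19.
Field: lon ⌊341.08/20⌋ = 17 → R; lat ⌊24.19/10⌋ = 2 → C.
Square: lon ⌊1.08/2⌋ = 0; lat ⌊4.19/1⌋ = 4.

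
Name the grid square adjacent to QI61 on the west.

QI51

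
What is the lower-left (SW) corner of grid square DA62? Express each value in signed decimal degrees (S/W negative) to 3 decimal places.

Field D=3, A=0: +3·20° lon, +0·10° lat → SW at lon -120°, lat -90°.
Square 6, 2: +6·2° lon, +2·1° lat → SW at lon -108°, lat -88°.
latitude -88.000, longitude -108.000.

-88.000, -108.000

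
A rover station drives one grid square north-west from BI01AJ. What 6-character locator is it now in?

AI91xk

Longitude subsquare a = 0; −1 → -1, wraps to 23 = x, carry into square.
Longitude square 0; −1 → -1, wraps to 9, carry into field.
Longitude field B = 1; −1 → 0 = A.
Latitude subsquare j = 9; +1 → 10 = k.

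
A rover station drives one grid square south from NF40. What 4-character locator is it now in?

NE49

Latitude square 0; −1 → -1, wraps to 9, carry into field.
Latitude field F = 5; −1 → 4 = E.
The longitude characters are unchanged.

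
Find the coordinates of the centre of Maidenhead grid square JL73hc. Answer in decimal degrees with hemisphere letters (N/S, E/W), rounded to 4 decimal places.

23.1042° N, 14.6250° E

Field J=9, L=11: +9·20° lon, +11·10° lat → SW at lon 0°, lat 20°.
Square 7, 3: +7·2° lon, +3·1° lat → SW at lon 14°, lat 23°.
Subsquare h=7, c=2: +7·0.0833333° lon, +2·0.0416667° lat → SW at lon 14.5833°, lat 23.0833°.
Cell spans 0.0833333° lon × 0.0416667° lat. Centre is SW corner plus half of each.
latitude 23.1042° N, longitude 14.6250° E.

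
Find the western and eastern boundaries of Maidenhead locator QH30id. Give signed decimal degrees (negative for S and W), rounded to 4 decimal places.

146.6667, 146.7500

Field Q=16, H=7: +16·20° lon, +7·10° lat → SW at lon 140°, lat -20°.
Square 3, 0: +3·2° lon, +0·1° lat → SW at lon 146°, lat -20°.
Subsquare i=8, d=3: +8·0.0833333° lon, +3·0.0416667° lat → SW at lon 146.667°, lat -19.875°.
Cell spans 0.0833333° lon × 0.0416667° lat.
west 146.6667, east 146.7500.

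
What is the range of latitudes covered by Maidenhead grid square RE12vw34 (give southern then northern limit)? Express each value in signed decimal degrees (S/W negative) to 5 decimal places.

-47.06667, -47.06250

Field R=17, E=4: +17·20° lon, +4·10° lat → SW at lon 160°, lat -50°.
Square 1, 2: +1·2° lon, +2·1° lat → SW at lon 162°, lat -48°.
Subsquare v=21, w=22: +21·0.0833333° lon, +22·0.0416667° lat → SW at lon 163.75°, lat -47.0833°.
Extended square 3, 4: +3·0.00833333° lon, +4·0.00416667° lat → SW at lon 163.775°, lat -47.0667°.
Cell spans 0.00833333° lon × 0.00416667° lat.
south -47.06667, north -47.06250.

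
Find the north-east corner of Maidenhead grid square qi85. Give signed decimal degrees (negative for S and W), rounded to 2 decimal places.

-4.00, 158.00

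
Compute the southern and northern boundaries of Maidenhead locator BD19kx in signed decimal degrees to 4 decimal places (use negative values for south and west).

-50.0417, -50.0000

Field B=1, D=3: +1·20° lon, +3·10° lat → SW at lon -160°, lat -60°.
Square 1, 9: +1·2° lon, +9·1° lat → SW at lon -158°, lat -51°.
Subsquare k=10, x=23: +10·0.0833333° lon, +23·0.0416667° lat → SW at lon -157.167°, lat -50.0417°.
Cell spans 0.0833333° lon × 0.0416667° lat.
south -50.0417, north -50.0000.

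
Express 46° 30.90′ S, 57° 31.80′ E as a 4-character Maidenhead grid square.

LE83

Add 180° to longitude and 90° to latitude: 237.53, 43.48.
Field: 237.53/20 → 11 → L, 43.48/10 → 4 → E; chars LE.
Square: 17.53/2 → 8, 3.48/1 → 3; chars 83.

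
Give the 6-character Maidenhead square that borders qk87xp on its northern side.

QK87xq

Latitude subsquare p = 15; +1 → 16 = q.
The longitude characters are unchanged.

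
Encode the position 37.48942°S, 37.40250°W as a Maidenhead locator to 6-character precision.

HF12hm

Add 180° to longitude and 90° to latitude: 142.5975, 52.5106.
Field: 142.5975/20 → 7 → H, 52.5106/10 → 5 → F; chars HF.
Square: 2.5975/2 → 1, 2.5106/1 → 2; chars 12.
Subsquare: 0.5975/0.0833333 → 7 → h, 0.5106/0.0416667 → 12 → m; chars hm.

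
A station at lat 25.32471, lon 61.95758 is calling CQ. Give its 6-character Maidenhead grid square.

ML05xh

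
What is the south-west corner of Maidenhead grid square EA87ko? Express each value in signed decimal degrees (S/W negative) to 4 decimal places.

-82.4167, -83.1667

Field E=4, A=0: +4·20° lon, +0·10° lat → SW at lon -100°, lat -90°.
Square 8, 7: +8·2° lon, +7·1° lat → SW at lon -84°, lat -83°.
Subsquare k=10, o=14: +10·0.0833333° lon, +14·0.0416667° lat → SW at lon -83.1667°, lat -82.4167°.
latitude -82.4167, longitude -83.1667.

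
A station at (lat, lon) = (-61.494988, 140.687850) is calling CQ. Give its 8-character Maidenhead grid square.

Offset from 180°W / 90°S: lon 320.68785°, lat 28.50501°.
Field: 320.68785/20 → 16 → Q, 28.50501/10 → 2 → C; chars QC.
Square: 0.68785/2 → 0, 8.50501/1 → 8; chars 08.
Subsquare: 0.68785/0.0833333 → 8 → i, 0.50501/0.0416667 → 12 → m; chars im.
Extended square: 0.02118/0.00833333 → 2, 0.00501/0.00416667 → 1; chars 21.

QC08im21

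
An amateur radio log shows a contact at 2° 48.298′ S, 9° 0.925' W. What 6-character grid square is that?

II57le

Shift to the Maidenhead origin (180°W, 90°S): lon 170.9846, lat 87.1950.
Field: lon ⌊170.9846/20⌋ = 8 → I; lat ⌊87.1950/10⌋ = 8 → I.
Square: lon ⌊10.9846/2⌋ = 5; lat ⌊7.1950/1⌋ = 7.
Subsquare: lon ⌊0.9846/0.0833333⌋ = 11 → l; lat ⌊0.1950/0.0416667⌋ = 4 → e.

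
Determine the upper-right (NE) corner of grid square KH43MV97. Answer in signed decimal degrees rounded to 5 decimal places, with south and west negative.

-16.09167, 29.08333

Field K=10, H=7: +10·20° lon, +7·10° lat → SW at lon 20°, lat -20°.
Square 4, 3: +4·2° lon, +3·1° lat → SW at lon 28°, lat -17°.
Subsquare m=12, v=21: +12·0.0833333° lon, +21·0.0416667° lat → SW at lon 29°, lat -16.125°.
Extended square 9, 7: +9·0.00833333° lon, +7·0.00416667° lat → SW at lon 29.075°, lat -16.0958°.
Cell spans 0.00833333° lon × 0.00416667° lat. NE corner is SW corner plus one full cell.
latitude -16.09167, longitude 29.08333.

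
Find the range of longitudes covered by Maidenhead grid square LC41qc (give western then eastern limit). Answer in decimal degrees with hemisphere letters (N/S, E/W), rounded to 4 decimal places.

Field L=11, C=2: +11·20° lon, +2·10° lat → SW at lon 40°, lat -70°.
Square 4, 1: +4·2° lon, +1·1° lat → SW at lon 48°, lat -69°.
Subsquare q=16, c=2: +16·0.0833333° lon, +2·0.0416667° lat → SW at lon 49.3333°, lat -68.9167°.
Cell spans 0.0833333° lon × 0.0416667° lat.
west 49.3333° E, east 49.4167° E.

49.3333° E, 49.4167° E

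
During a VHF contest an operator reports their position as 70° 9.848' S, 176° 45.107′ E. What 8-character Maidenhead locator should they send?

RB89ju00

Shift to the Maidenhead origin (180°W, 90°S): lon 356.75178, lat 19.83587.
Field: 356.75178/20 → 17 → R, 19.83587/10 → 1 → B; chars RB.
Square: 16.75178/2 → 8, 9.83587/1 → 9; chars 89.
Subsquare: 0.75178/0.0833333 → 9 → j, 0.83587/0.0416667 → 20 → u; chars ju.
Extended square: 0.00178/0.00833333 → 0, 0.00253/0.00416667 → 0; chars 00.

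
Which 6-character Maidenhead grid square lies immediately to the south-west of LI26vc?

LI26ub

Longitude subsquare v = 21; −1 → 20 = u.
Latitude subsquare c = 2; −1 → 1 = b.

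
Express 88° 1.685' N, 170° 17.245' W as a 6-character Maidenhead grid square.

AR48ua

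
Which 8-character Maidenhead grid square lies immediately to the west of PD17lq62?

PD17lq52

Longitude extended square 6; −1 → 5.
The latitude characters are unchanged.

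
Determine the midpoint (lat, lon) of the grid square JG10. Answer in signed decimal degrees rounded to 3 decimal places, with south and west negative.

-29.500, 3.000

Field J=9, G=6: +9·20° lon, +6·10° lat → SW at lon 0°, lat -30°.
Square 1, 0: +1·2° lon, +0·1° lat → SW at lon 2°, lat -30°.
Cell spans 2° lon × 1° lat. Centre is SW corner plus half of each.
latitude -29.500, longitude 3.000.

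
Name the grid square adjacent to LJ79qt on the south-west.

Longitude subsquare q = 16; −1 → 15 = p.
Latitude subsquare t = 19; −1 → 18 = s.

LJ79ps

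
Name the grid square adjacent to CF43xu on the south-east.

Longitude subsquare x = 23; +1 → 24, wraps to 0 = a, carry into square.
Longitude square 4; +1 → 5.
Latitude subsquare u = 20; −1 → 19 = t.

CF53at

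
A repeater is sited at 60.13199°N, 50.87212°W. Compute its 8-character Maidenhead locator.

GP40nd51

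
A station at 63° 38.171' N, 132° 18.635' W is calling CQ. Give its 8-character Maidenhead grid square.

CP33up22

Offset from 180°W / 90°S: lon 47.68942°, lat 153.63618°.
Field: lon ⌊47.68942/20⌋ = 2 → C; lat ⌊153.63618/10⌋ = 15 → P.
Square: lon ⌊7.68942/2⌋ = 3; lat ⌊3.63618/1⌋ = 3.
Subsquare: lon ⌊1.68942/0.0833333⌋ = 20 → u; lat ⌊0.63618/0.0416667⌋ = 15 → p.
Extended square: lon ⌊0.02275/0.00833333⌋ = 2; lat ⌊0.01118/0.00416667⌋ = 2.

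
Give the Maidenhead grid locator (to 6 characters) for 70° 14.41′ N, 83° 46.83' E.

NQ10vf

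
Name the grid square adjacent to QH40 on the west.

QH30

Longitude square 4; −1 → 3.
The latitude characters are unchanged.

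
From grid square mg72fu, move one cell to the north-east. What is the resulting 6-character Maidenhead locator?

Longitude subsquare f = 5; +1 → 6 = g.
Latitude subsquare u = 20; +1 → 21 = v.

MG72gv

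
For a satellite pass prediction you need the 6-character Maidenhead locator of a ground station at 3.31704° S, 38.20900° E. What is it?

KI96cq

Add 180° to longitude and 90° to latitude: 218.2090, 86.6830.
Field: 218.2090/20 → 10 → K, 86.6830/10 → 8 → I; chars KI.
Square: 18.2090/2 → 9, 6.6830/1 → 6; chars 96.
Subsquare: 0.2090/0.0833333 → 2 → c, 0.6830/0.0416667 → 16 → q; chars cq.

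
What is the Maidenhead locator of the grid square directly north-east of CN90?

Longitude square 9; +1 → 10, wraps to 0, carry into field.
Longitude field C = 2; +1 → 3 = D.
Latitude square 0; +1 → 1.

DN01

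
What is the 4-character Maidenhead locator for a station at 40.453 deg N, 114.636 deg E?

Add 180° to longitude and 90° to latitude: 294.64, 130.45.
Field: 294.64/20 → 14 → O, 130.45/10 → 13 → N; chars ON.
Square: 14.64/2 → 7, 0.45/1 → 0; chars 70.

ON70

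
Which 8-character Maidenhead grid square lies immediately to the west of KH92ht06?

Longitude extended square 0; −1 → -1, wraps to 9, carry into subsquare.
Longitude subsquare h = 7; −1 → 6 = g.
The latitude characters are unchanged.

KH92gt96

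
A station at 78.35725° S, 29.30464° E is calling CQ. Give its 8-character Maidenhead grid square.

KB41pp64

Offset from 180°W / 90°S: lon 209.30464°, lat 11.64275°.
Field: lon ⌊209.30464/20⌋ = 10 → K; lat ⌊11.64275/10⌋ = 1 → B.
Square: lon ⌊9.30464/2⌋ = 4; lat ⌊1.64275/1⌋ = 1.
Subsquare: lon ⌊1.30464/0.0833333⌋ = 15 → p; lat ⌊0.64275/0.0416667⌋ = 15 → p.
Extended square: lon ⌊0.05464/0.00833333⌋ = 6; lat ⌊0.01775/0.00416667⌋ = 4.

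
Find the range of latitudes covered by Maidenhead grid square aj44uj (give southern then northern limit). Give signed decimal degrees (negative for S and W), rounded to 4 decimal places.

4.3750, 4.4167

Field A=0, J=9: +0·20° lon, +9·10° lat → SW at lon -180°, lat 0°.
Square 4, 4: +4·2° lon, +4·1° lat → SW at lon -172°, lat 4°.
Subsquare u=20, j=9: +20·0.0833333° lon, +9·0.0416667° lat → SW at lon -170.333°, lat 4.375°.
Cell spans 0.0833333° lon × 0.0416667° lat.
south 4.3750, north 4.4167.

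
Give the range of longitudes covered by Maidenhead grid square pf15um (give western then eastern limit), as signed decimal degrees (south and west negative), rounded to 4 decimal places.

Field P=15, F=5: +15·20° lon, +5·10° lat → SW at lon 120°, lat -40°.
Square 1, 5: +1·2° lon, +5·1° lat → SW at lon 122°, lat -35°.
Subsquare u=20, m=12: +20·0.0833333° lon, +12·0.0416667° lat → SW at lon 123.667°, lat -34.5°.
Cell spans 0.0833333° lon × 0.0416667° lat.
west 123.6667, east 123.7500.

123.6667, 123.7500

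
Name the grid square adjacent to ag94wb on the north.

AG94wc

Latitude subsquare b = 1; +1 → 2 = c.
The longitude characters are unchanged.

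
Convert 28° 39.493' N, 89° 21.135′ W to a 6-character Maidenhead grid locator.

Add 180° to longitude and 90° to latitude: 90.6478, 118.6582.
Field: lon ⌊90.6478/20⌋ = 4 → E; lat ⌊118.6582/10⌋ = 11 → L.
Square: lon ⌊10.6478/2⌋ = 5; lat ⌊8.6582/1⌋ = 8.
Subsquare: lon ⌊0.6478/0.0833333⌋ = 7 → h; lat ⌊0.6582/0.0416667⌋ = 15 → p.

EL58hp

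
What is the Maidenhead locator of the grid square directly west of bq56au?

Longitude subsquare a = 0; −1 → -1, wraps to 23 = x, carry into square.
Longitude square 5; −1 → 4.
The latitude characters are unchanged.

BQ46xu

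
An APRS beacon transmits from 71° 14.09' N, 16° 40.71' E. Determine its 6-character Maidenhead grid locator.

JQ81if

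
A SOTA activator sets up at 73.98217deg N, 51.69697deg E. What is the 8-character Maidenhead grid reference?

LQ53ux35

Add 180° to longitude and 90° to latitude: 231.69697, 163.98217.
Field: lon ⌊231.69697/20⌋ = 11 → L; lat ⌊163.98217/10⌋ = 16 → Q.
Square: lon ⌊11.69697/2⌋ = 5; lat ⌊3.98217/1⌋ = 3.
Subsquare: lon ⌊1.69697/0.0833333⌋ = 20 → u; lat ⌊0.98217/0.0416667⌋ = 23 → x.
Extended square: lon ⌊0.03030/0.00833333⌋ = 3; lat ⌊0.02384/0.00416667⌋ = 5.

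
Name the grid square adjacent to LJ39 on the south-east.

LJ48

Longitude square 3; +1 → 4.
Latitude square 9; −1 → 8.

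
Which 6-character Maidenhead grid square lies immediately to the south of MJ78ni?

MJ78nh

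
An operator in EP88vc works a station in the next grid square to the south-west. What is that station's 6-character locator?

EP88ub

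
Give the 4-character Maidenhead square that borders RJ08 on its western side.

QJ98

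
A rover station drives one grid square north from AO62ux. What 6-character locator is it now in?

AO63ua

Latitude subsquare x = 23; +1 → 24, wraps to 0 = a, carry into square.
Latitude square 2; +1 → 3.
The longitude characters are unchanged.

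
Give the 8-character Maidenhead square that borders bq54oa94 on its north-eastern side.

BQ54pa05

Longitude extended square 9; +1 → 10, wraps to 0, carry into subsquare.
Longitude subsquare o = 14; +1 → 15 = p.
Latitude extended square 4; +1 → 5.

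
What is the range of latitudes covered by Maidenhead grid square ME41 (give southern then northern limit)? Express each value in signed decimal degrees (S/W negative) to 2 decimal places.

-49.00, -48.00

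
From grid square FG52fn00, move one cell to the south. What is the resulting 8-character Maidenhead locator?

Latitude extended square 0; −1 → -1, wraps to 9, carry into subsquare.
Latitude subsquare n = 13; −1 → 12 = m.
The longitude characters are unchanged.

FG52fm09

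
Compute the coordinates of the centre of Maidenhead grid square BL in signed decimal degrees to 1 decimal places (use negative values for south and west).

Field B=1, L=11: +1·20° lon, +11·10° lat → SW at lon -160°, lat 20°.
Cell spans 20° lon × 10° lat. Centre is SW corner plus half of each.
latitude 25.0, longitude -150.0.

25.0, -150.0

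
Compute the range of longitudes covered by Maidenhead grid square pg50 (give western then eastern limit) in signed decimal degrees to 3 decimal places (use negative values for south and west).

130.000, 132.000

Field P=15, G=6: +15·20° lon, +6·10° lat → SW at lon 120°, lat -30°.
Square 5, 0: +5·2° lon, +0·1° lat → SW at lon 130°, lat -30°.
Cell spans 2° lon × 1° lat.
west 130.000, east 132.000.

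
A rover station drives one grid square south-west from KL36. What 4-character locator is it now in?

KL25

Longitude square 3; −1 → 2.
Latitude square 6; −1 → 5.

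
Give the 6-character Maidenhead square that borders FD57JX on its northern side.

FD58ja

Latitude subsquare x = 23; +1 → 24, wraps to 0 = a, carry into square.
Latitude square 7; +1 → 8.
The longitude characters are unchanged.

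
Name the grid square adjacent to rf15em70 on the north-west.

RF15em61

Longitude extended square 7; −1 → 6.
Latitude extended square 0; +1 → 1.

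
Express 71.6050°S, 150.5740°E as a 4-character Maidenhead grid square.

QB58

Add 180° to longitude and 90° to latitude: 330.57, 18.39.
Field (20°×10°, letters A–R): lon ⌊330.57/20⌋ = 16 → Q; lat ⌊18.39/10⌋ = 1 → B.
Square (2°×1°, digits 0–9): lon ⌊10.57/2⌋ = 5; lat ⌊8.39/1⌋ = 8.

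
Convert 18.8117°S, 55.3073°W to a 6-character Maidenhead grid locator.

GH21ie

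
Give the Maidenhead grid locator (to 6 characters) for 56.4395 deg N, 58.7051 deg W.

GO06pk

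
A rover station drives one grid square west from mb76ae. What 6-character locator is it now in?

MB66xe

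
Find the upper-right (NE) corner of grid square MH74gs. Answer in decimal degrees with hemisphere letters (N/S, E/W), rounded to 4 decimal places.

15.2083° S, 74.5833° E

Field M=12, H=7: +12·20° lon, +7·10° lat → SW at lon 60°, lat -20°.
Square 7, 4: +7·2° lon, +4·1° lat → SW at lon 74°, lat -16°.
Subsquare g=6, s=18: +6·0.0833333° lon, +18·0.0416667° lat → SW at lon 74.5°, lat -15.25°.
Cell spans 0.0833333° lon × 0.0416667° lat. NE corner is SW corner plus one full cell.
latitude 15.2083° S, longitude 74.5833° E.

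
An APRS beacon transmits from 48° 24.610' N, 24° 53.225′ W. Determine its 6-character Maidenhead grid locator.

Add 180° to longitude and 90° to latitude: 155.1129, 138.4102.
Field: 155.1129/20 → 7 → H, 138.4102/10 → 13 → N; chars HN.
Square: 15.1129/2 → 7, 8.4102/1 → 8; chars 78.
Subsquare: 1.1129/0.0833333 → 13 → n, 0.4102/0.0416667 → 9 → j; chars nj.

HN78nj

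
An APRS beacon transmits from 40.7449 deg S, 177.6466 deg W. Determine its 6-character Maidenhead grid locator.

Add 180° to longitude and 90° to latitude: 2.3534, 49.2551.
Field: lon ⌊2.3534/20⌋ = 0 → A; lat ⌊49.2551/10⌋ = 4 → E.
Square: lon ⌊2.3534/2⌋ = 1; lat ⌊9.2551/1⌋ = 9.
Subsquare: lon ⌊0.3534/0.0833333⌋ = 4 → e; lat ⌊0.2551/0.0416667⌋ = 6 → g.

AE19eg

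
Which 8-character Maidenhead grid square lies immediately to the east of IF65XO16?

IF65xo26

Longitude extended square 1; +1 → 2.
The latitude characters are unchanged.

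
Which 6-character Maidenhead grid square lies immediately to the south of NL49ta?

NL48tx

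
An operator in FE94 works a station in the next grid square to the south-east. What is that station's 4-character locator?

Longitude square 9; +1 → 10, wraps to 0, carry into field.
Longitude field F = 5; +1 → 6 = G.
Latitude square 4; −1 → 3.

GE03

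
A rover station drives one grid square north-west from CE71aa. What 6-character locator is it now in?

Longitude subsquare a = 0; −1 → -1, wraps to 23 = x, carry into square.
Longitude square 7; −1 → 6.
Latitude subsquare a = 0; +1 → 1 = b.

CE61xb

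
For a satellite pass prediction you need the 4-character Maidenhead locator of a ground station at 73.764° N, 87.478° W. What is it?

Add 180° to longitude and 90° to latitude: 92.52, 163.76.
Field: lon ⌊92.52/20⌋ = 4 → E; lat ⌊163.76/10⌋ = 16 → Q.
Square: lon ⌊12.52/2⌋ = 6; lat ⌊3.76/1⌋ = 3.

EQ63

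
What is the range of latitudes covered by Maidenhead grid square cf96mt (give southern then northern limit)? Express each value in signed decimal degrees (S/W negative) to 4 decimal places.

-33.2083, -33.1667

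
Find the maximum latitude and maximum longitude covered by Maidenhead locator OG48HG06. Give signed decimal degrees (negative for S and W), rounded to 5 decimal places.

-21.72083, 108.59167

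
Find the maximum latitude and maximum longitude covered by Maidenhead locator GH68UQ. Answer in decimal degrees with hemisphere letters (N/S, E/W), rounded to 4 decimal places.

11.2917° S, 46.2500° W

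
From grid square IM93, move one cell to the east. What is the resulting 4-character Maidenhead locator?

JM03

Longitude square 9; +1 → 10, wraps to 0, carry into field.
Longitude field I = 8; +1 → 9 = J.
The latitude characters are unchanged.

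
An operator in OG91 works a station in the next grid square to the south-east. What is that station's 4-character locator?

Longitude square 9; +1 → 10, wraps to 0, carry into field.
Longitude field O = 14; +1 → 15 = P.
Latitude square 1; −1 → 0.

PG00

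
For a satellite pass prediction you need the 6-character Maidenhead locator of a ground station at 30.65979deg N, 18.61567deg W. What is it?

Offset from 180°W / 90°S: lon 161.3843°, lat 120.6598°.
Field: lon ⌊161.3843/20⌋ = 8 → I; lat ⌊120.6598/10⌋ = 12 → M.
Square: lon ⌊1.3843/2⌋ = 0; lat ⌊0.6598/1⌋ = 0.
Subsquare: lon ⌊1.3843/0.0833333⌋ = 16 → q; lat ⌊0.6598/0.0416667⌋ = 15 → p.

IM00qp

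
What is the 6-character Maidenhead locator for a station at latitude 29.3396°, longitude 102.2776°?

OL19di

Offset from 180°W / 90°S: lon 282.2776°, lat 119.3396°.
Field: 282.2776/20 → 14 → O, 119.3396/10 → 11 → L; chars OL.
Square: 2.2776/2 → 1, 9.3396/1 → 9; chars 19.
Subsquare: 0.2776/0.0833333 → 3 → d, 0.3396/0.0416667 → 8 → i; chars di.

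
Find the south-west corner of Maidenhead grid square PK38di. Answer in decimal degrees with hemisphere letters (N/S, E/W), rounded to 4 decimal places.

18.3333° N, 126.2500° E

Field P=15, K=10: +15·20° lon, +10·10° lat → SW at lon 120°, lat 10°.
Square 3, 8: +3·2° lon, +8·1° lat → SW at lon 126°, lat 18°.
Subsquare d=3, i=8: +3·0.0833333° lon, +8·0.0416667° lat → SW at lon 126.25°, lat 18.3333°.
latitude 18.3333° N, longitude 126.2500° E.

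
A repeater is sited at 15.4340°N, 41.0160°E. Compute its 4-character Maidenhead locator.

LK05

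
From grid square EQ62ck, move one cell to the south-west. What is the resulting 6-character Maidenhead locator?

Longitude subsquare c = 2; −1 → 1 = b.
Latitude subsquare k = 10; −1 → 9 = j.

EQ62bj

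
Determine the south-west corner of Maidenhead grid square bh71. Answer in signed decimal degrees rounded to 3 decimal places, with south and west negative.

-19.000, -146.000

Field B=1, H=7: +1·20° lon, +7·10° lat → SW at lon -160°, lat -20°.
Square 7, 1: +7·2° lon, +1·1° lat → SW at lon -146°, lat -19°.
latitude -19.000, longitude -146.000.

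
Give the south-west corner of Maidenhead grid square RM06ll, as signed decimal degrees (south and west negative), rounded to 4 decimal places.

36.4583, 160.9167

Field R=17, M=12: +17·20° lon, +12·10° lat → SW at lon 160°, lat 30°.
Square 0, 6: +0·2° lon, +6·1° lat → SW at lon 160°, lat 36°.
Subsquare l=11, l=11: +11·0.0833333° lon, +11·0.0416667° lat → SW at lon 160.917°, lat 36.4583°.
latitude 36.4583, longitude 160.9167.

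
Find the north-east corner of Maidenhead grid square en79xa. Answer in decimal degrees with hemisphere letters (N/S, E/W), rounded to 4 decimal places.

Field E=4, N=13: +4·20° lon, +13·10° lat → SW at lon -100°, lat 40°.
Square 7, 9: +7·2° lon, +9·1° lat → SW at lon -86°, lat 49°.
Subsquare x=23, a=0: +23·0.0833333° lon, +0·0.0416667° lat → SW at lon -84.0833°, lat 49°.
Cell spans 0.0833333° lon × 0.0416667° lat. NE corner is SW corner plus one full cell.
latitude 49.0417° N, longitude 84.0000° W.

49.0417° N, 84.0000° W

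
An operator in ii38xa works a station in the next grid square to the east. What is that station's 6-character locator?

II48aa

Longitude subsquare x = 23; +1 → 24, wraps to 0 = a, carry into square.
Longitude square 3; +1 → 4.
The latitude characters are unchanged.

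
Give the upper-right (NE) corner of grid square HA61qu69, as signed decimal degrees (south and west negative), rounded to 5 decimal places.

-88.12500, -26.60833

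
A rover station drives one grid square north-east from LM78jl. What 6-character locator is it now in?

Longitude subsquare j = 9; +1 → 10 = k.
Latitude subsquare l = 11; +1 → 12 = m.

LM78km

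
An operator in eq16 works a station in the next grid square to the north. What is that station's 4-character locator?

Latitude square 6; +1 → 7.
The longitude characters are unchanged.

EQ17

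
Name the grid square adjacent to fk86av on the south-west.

FK76xu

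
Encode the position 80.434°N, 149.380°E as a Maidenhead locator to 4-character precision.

QR40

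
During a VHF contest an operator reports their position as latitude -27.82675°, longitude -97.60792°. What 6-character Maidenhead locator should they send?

Shift to the Maidenhead origin (180°W, 90°S): lon 82.3921, lat 62.1732.
Field: 82.3921/20 → 4 → E, 62.1732/10 → 6 → G; chars EG.
Square: 2.3921/2 → 1, 2.1732/1 → 2; chars 12.
Subsquare: 0.3921/0.0833333 → 4 → e, 0.1732/0.0416667 → 4 → e; chars ee.

EG12ee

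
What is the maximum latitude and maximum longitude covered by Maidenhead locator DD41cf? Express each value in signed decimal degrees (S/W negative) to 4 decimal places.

-58.7500, -111.7500

Field D=3, D=3: +3·20° lon, +3·10° lat → SW at lon -120°, lat -60°.
Square 4, 1: +4·2° lon, +1·1° lat → SW at lon -112°, lat -59°.
Subsquare c=2, f=5: +2·0.0833333° lon, +5·0.0416667° lat → SW at lon -111.833°, lat -58.7917°.
Cell spans 0.0833333° lon × 0.0416667° lat. NE corner is SW corner plus one full cell.
latitude -58.7500, longitude -111.7500.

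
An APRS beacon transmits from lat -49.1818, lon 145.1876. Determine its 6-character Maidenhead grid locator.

QE20ot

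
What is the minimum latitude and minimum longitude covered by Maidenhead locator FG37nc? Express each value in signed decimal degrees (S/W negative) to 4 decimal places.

-22.9167, -72.9167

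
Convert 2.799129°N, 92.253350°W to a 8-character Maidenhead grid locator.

EJ32ut91

Add 180° to longitude and 90° to latitude: 87.74665, 92.79913.
Field: lon ⌊87.74665/20⌋ = 4 → E; lat ⌊92.79913/10⌋ = 9 → J.
Square: lon ⌊7.74665/2⌋ = 3; lat ⌊2.79913/1⌋ = 2.
Subsquare: lon ⌊1.74665/0.0833333⌋ = 20 → u; lat ⌊0.79913/0.0416667⌋ = 19 → t.
Extended square: lon ⌊0.07998/0.00833333⌋ = 9; lat ⌊0.00746/0.00416667⌋ = 1.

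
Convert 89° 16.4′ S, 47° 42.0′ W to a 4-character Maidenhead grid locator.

Add 180° to longitude and 90° to latitude: 132.30, 0.73.
Field: lon ⌊132.30/20⌋ = 6 → G; lat ⌊0.73/10⌋ = 0 → A.
Square: lon ⌊12.30/2⌋ = 6; lat ⌊0.73/1⌋ = 0.

GA60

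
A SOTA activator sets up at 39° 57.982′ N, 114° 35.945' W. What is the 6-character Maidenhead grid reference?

DM29qx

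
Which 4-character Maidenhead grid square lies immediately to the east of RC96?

Longitude square 9; +1 → 10, wraps to 0, carry into field.
Longitude field R = 17; +1 → 18, wraps to 0 = A, wrapping around the antimeridian.
The latitude characters are unchanged.

AC06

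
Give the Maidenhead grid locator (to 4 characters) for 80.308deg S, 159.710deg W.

BA09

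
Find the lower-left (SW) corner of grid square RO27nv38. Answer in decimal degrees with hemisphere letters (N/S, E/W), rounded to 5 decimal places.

57.90833° N, 165.10833° E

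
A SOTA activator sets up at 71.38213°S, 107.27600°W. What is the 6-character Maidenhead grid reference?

Add 180° to longitude and 90° to latitude: 72.7240, 18.6179.
Field (20°×10°, letters A–R): lon ⌊72.7240/20⌋ = 3 → D; lat ⌊18.6179/10⌋ = 1 → B.
Square (2°×1°, digits 0–9): lon ⌊12.7240/2⌋ = 6; lat ⌊8.6179/1⌋ = 8.
Subsquare (5′×2.5′, letters a–x): lon ⌊0.7240/0.0833333⌋ = 8 → i; lat ⌊0.6179/0.0416667⌋ = 14 → o.

DB68io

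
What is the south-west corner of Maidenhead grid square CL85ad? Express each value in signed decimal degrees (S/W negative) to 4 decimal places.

Field C=2, L=11: +2·20° lon, +11·10° lat → SW at lon -140°, lat 20°.
Square 8, 5: +8·2° lon, +5·1° lat → SW at lon -124°, lat 25°.
Subsquare a=0, d=3: +0·0.0833333° lon, +3·0.0416667° lat → SW at lon -124°, lat 25.125°.
latitude 25.1250, longitude -124.0000.

25.1250, -124.0000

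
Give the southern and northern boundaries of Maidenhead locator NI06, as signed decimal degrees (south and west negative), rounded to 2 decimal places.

-4.00, -3.00

Field N=13, I=8: +13·20° lon, +8·10° lat → SW at lon 80°, lat -10°.
Square 0, 6: +0·2° lon, +6·1° lat → SW at lon 80°, lat -4°.
Cell spans 2° lon × 1° lat.
south -4.00, north -3.00.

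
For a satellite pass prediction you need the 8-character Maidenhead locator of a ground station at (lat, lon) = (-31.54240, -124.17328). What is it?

CF78vk99

Add 180° to longitude and 90° to latitude: 55.82672, 58.45760.
Field (20°×10°, letters A–R): 55.82672/20 → 2 → C, 58.45760/10 → 5 → F; chars CF.
Square (2°×1°, digits 0–9): 15.82672/2 → 7, 8.45760/1 → 8; chars 78.
Subsquare (5′×2.5′, letters a–x): 1.82672/0.0833333 → 21 → v, 0.45760/0.0416667 → 10 → k; chars vk.
Extended square (30″×15″, digits 0–9): 0.07672/0.00833333 → 9, 0.04093/0.00416667 → 9; chars 99.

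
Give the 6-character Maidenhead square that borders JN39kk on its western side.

JN39jk

Longitude subsquare k = 10; −1 → 9 = j.
The latitude characters are unchanged.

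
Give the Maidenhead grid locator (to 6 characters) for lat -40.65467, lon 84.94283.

NE29li

Add 180° to longitude and 90° to latitude: 264.9428, 49.3453.
Field (20°×10°, letters A–R): lon ⌊264.9428/20⌋ = 13 → N; lat ⌊49.3453/10⌋ = 4 → E.
Square (2°×1°, digits 0–9): lon ⌊4.9428/2⌋ = 2; lat ⌊9.3453/1⌋ = 9.
Subsquare (5′×2.5′, letters a–x): lon ⌊0.9428/0.0833333⌋ = 11 → l; lat ⌊0.3453/0.0416667⌋ = 8 → i.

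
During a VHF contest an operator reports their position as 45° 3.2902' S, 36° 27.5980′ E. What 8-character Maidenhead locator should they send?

KE84fw56

Add 180° to longitude and 90° to latitude: 216.45997, 44.94516.
Field (20°×10°, letters A–R): lon ⌊216.45997/20⌋ = 10 → K; lat ⌊44.94516/10⌋ = 4 → E.
Square (2°×1°, digits 0–9): lon ⌊16.45997/2⌋ = 8; lat ⌊4.94516/1⌋ = 4.
Subsquare (5′×2.5′, letters a–x): lon ⌊0.45997/0.0833333⌋ = 5 → f; lat ⌊0.94516/0.0416667⌋ = 22 → w.
Extended square (30″×15″, digits 0–9): lon ⌊0.04330/0.00833333⌋ = 5; lat ⌊0.02850/0.00416667⌋ = 6.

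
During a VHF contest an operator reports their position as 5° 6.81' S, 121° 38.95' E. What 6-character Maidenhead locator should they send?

PI04tv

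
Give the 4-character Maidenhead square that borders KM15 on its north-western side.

KM06

Longitude square 1; −1 → 0.
Latitude square 5; +1 → 6.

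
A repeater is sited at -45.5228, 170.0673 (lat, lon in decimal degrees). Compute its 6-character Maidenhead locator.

Shift to the Maidenhead origin (180°W, 90°S): lon 350.0673, lat 44.4772.
Field: 350.0673/20 → 17 → R, 44.4772/10 → 4 → E; chars RE.
Square: 10.0673/2 → 5, 4.4772/1 → 4; chars 54.
Subsquare: 0.0673/0.0833333 → 0 → a, 0.4772/0.0416667 → 11 → l; chars al.

RE54al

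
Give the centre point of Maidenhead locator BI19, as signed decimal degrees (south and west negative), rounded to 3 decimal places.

-0.500, -157.000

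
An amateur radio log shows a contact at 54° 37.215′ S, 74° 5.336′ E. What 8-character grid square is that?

MD75bj01

Shift to the Maidenhead origin (180°W, 90°S): lon 254.08893, lat 35.37975.
Field: lon ⌊254.08893/20⌋ = 12 → M; lat ⌊35.37975/10⌋ = 3 → D.
Square: lon ⌊14.08893/2⌋ = 7; lat ⌊5.37975/1⌋ = 5.
Subsquare: lon ⌊0.08893/0.0833333⌋ = 1 → b; lat ⌊0.37975/0.0416667⌋ = 9 → j.
Extended square: lon ⌊0.00560/0.00833333⌋ = 0; lat ⌊0.00475/0.00416667⌋ = 1.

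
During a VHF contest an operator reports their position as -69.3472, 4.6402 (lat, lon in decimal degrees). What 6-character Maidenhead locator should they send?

Add 180° to longitude and 90° to latitude: 184.6402, 20.6528.
Field: 184.6402/20 → 9 → J, 20.6528/10 → 2 → C; chars JC.
Square: 4.6402/2 → 2, 0.6528/1 → 0; chars 20.
Subsquare: 0.6402/0.0833333 → 7 → h, 0.6528/0.0416667 → 15 → p; chars hp.

JC20hp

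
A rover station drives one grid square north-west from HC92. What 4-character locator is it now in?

HC83

Longitude square 9; −1 → 8.
Latitude square 2; +1 → 3.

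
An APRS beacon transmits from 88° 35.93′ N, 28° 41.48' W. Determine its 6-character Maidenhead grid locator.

Offset from 180°W / 90°S: lon 151.3087°, lat 178.5988°.
Field: lon ⌊151.3087/20⌋ = 7 → H; lat ⌊178.5988/10⌋ = 17 → R.
Square: lon ⌊11.3087/2⌋ = 5; lat ⌊8.5988/1⌋ = 8.
Subsquare: lon ⌊1.3087/0.0833333⌋ = 15 → p; lat ⌊0.5988/0.0416667⌋ = 14 → o.

HR58po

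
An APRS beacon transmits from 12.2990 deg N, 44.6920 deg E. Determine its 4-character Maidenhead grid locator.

Shift to the Maidenhead origin (180°W, 90°S): lon 224.69, lat 102.30.
Field: lon ⌊224.69/20⌋ = 11 → L; lat ⌊102.30/10⌋ = 10 → K.
Square: lon ⌊4.69/2⌋ = 2; lat ⌊2.30/1⌋ = 2.

LK22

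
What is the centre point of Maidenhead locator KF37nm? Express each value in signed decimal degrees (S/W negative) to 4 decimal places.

-32.4792, 27.1250

Field K=10, F=5: +10·20° lon, +5·10° lat → SW at lon 20°, lat -40°.
Square 3, 7: +3·2° lon, +7·1° lat → SW at lon 26°, lat -33°.
Subsquare n=13, m=12: +13·0.0833333° lon, +12·0.0416667° lat → SW at lon 27.0833°, lat -32.5°.
Cell spans 0.0833333° lon × 0.0416667° lat. Centre is SW corner plus half of each.
latitude -32.4792, longitude 27.1250.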